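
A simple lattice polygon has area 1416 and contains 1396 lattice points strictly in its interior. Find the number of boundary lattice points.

42

Pick's theorem gives A = I + B/2 − 1, so B = 2(A − I + 1) = 2(1416 − 1396 + 1) = 42.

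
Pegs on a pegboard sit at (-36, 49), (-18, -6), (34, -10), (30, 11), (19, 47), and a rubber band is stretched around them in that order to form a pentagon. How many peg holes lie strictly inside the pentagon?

2987

Using the shoelace formula, 2A = |((-36)·(-6) − (-18)·49) + ((-18)·(-10) − 34·(-6)) + (34·11 − 30·(-10)) + (30·47 − 19·11) + (19·49 − (-36)·47)| = 5980, so the area is 2990.
The number of boundary lattice points is Σ gcd(|Δx|,|Δy|) = gcd(18,55) + gcd(52,4) + gcd(4,21) + gcd(11,36) + gcd(55,2) = 1+4+1+1+1 = 8.
By Pick's theorem A = I + B/2 − 1, so I = 2990 − 8/2 + 1 = 2987.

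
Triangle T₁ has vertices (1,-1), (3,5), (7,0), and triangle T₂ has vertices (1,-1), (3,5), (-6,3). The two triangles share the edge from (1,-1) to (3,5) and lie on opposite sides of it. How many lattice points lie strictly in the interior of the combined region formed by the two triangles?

The union is the simple quadrilateral with vertices (1,-1), (7,0), (3,5), (-6,3) in order.
Using the shoelace formula, 2A = |(1·0 − 7·(-1)) + (7·5 − 3·0) + (3·3 − (-6)·5) + ((-6)·(-1) − 1·3)| = 84, so the area is 42.
The number of boundary lattice points is Σ gcd(|Δx|,|Δy|) = gcd(6,1) + gcd(4,5) + gcd(9,2) + gcd(7,4) = 1+1+1+1 = 4.
By Pick's theorem I = A − B/2 + 1 = 42 − 4/2 + 1 = 41.

41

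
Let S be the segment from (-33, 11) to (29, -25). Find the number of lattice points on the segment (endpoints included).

3

The number of lattice points on a segment between lattice points is gcd(|Δx|,|Δy|) + 1 = gcd(62,36) + 1 = 2 + 1 = 3.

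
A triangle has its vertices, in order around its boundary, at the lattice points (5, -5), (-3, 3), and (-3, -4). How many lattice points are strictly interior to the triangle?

The shoelace formula gives twice the area as |(5·3 − (-3)·(-5)) + ((-3)·(-4) − (-3)·3) + ((-3)·(-5) − 5·(-4))| = 56, so the area is 28.
Along each edge there are gcd(|Δx|,|Δy|)+1 lattice points, so counting each shared vertex once the boundary has gcd(8,8) + gcd(0,7) + gcd(8,1) = 8+7+1 = 16.
By Pick's theorem A = I + B/2 − 1, so I = 28 − 16/2 + 1 = 21.

21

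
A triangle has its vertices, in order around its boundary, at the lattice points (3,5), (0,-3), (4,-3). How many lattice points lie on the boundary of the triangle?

Summing gcd(|Δx|,|Δy|) over the edges gives the boundary count: gcd(3,8) + gcd(4,0) + gcd(1,8) = 1+4+1 = 6.

6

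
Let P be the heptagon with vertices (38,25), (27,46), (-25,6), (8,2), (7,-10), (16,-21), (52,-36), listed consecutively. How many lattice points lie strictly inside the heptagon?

The shoelace formula gives twice the area as |[38·46 − 27·25] + [27·6 − (-25)·46] + [(-25)·2 − 8·6] + [8·(-10) − 7·2] + [7·(-21) − 16·(-10)] + [16·(-36) − 52·(-21)] + [52·25 − 38·(-36)]| = 5390, so the area is 2695.
The number of boundary lattice points is Σ gcd(|Δx|,|Δy|) = gcd(11,21) + gcd(52,40) + gcd(33,4) + gcd(1,12) + gcd(9,11) + gcd(36,15) + gcd(14,61) = 1+4+1+1+1+3+1 = 12.
By Pick's theorem A = I + B/2 − 1, so I = 2695 − 12/2 + 1 = 2690.

2690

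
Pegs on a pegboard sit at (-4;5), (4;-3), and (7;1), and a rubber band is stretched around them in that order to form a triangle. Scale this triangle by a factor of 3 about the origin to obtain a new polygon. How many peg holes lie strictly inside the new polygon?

238

The shoelace formula gives twice the area as |((-4)·(-3) − 4·5) + (4·1 − 7·(-3)) + (7·5 − (-4)·1)| = 56, so the area is 28.
Along each edge there are gcd(|Δx|,|Δy|)+1 lattice points, so counting each shared vertex once the boundary has gcd(8,8) + gcd(3,4) + gcd(11,4) = 8+1+1 = 10.
Scaling by 3 multiplies the area by 3² = 9 (so the new area is 252) and multiplies the boundary lattice-point count by 3, giving 30.
By Pick's theorem, the interior count of the dilated polygon is 252 − 30/2 + 1 = 238.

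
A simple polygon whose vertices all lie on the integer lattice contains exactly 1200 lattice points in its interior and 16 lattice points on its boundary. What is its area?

Pick's theorem states A = I + B/2 − 1, so A = 1200 + 16/2 − 1 = 1207.

1207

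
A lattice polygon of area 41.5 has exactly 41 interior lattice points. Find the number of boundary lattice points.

3

Pick's theorem gives A = I + B/2 − 1, so B = 2(A − I + 1) = 2(41.5 − 41 + 1) = 3.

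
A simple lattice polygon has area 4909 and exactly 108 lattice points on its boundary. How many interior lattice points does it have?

4856

From Pick's theorem, I = A − B/2 + 1 = 4909 − 108/2 + 1 = 4856.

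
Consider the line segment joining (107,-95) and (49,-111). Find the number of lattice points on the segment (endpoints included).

The number of lattice points on a segment between lattice points is gcd(|Δx|,|Δy|) + 1 = gcd(58,16) + 1 = 2 + 1 = 3.

3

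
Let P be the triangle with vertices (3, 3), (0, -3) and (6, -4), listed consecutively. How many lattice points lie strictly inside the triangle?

The shoelace formula gives twice the area as |(3·(-3) − 0·3) + (0·(-4) − 6·(-3)) + (6·3 − 3·(-4))| = 39, so the area is 19.5.
Summing gcd(|Δx|,|Δy|) over the edges gives the boundary count: gcd(3,6) + gcd(6,1) + gcd(3,7) = 3+1+1 = 5.
By Pick's theorem A = I + B/2 − 1, so I = 19.5 − 5/2 + 1 = 18.

18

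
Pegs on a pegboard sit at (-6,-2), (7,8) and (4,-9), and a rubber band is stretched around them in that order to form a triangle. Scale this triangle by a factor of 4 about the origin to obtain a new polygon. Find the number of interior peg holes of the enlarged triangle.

1523

The shoelace formula gives twice the area as |[(-6)·8 − 7·(-2)] + [7·(-9) − 4·8] + [4·(-2) − (-6)·(-9)]| = 191, so the area is 191/2.
The number of boundary lattice points is Σ gcd(|Δx|,|Δy|) = gcd(13,10) + gcd(3,17) + gcd(10,7) = 1+1+1 = 3.
Scaling by 4 multiplies the area by 4² = 16 (so the new area is 1528) and multiplies the boundary lattice-point count by 4, giving 12.
By Pick's theorem, the interior count of the dilated polygon is 1528 − 12/2 + 1 = 1523.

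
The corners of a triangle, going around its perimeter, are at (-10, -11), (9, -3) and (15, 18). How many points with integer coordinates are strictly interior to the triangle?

174

Using the shoelace formula, 2A = |((-10)·(-3) − 9·(-11)) + (9·18 − 15·(-3)) + (15·(-11) − (-10)·18)| = 351, so the area is 351/2.
Along each edge there are gcd(|Δx|,|Δy|)+1 lattice points, so counting each shared vertex once the boundary has gcd(19,8) + gcd(6,21) + gcd(25,29) = 1+3+1 = 5.
By Pick's theorem A = I + B/2 − 1, so I = 351/2 − 5/2 + 1 = 174.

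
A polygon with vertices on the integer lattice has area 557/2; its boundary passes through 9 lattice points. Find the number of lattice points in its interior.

From Pick's theorem, I = A − B/2 + 1 = 557/2 − 9/2 + 1 = 275.

275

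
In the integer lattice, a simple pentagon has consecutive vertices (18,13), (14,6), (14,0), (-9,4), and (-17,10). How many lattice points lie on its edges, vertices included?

11

Summing gcd(|Δx|,|Δy|) over the edges gives the boundary count: gcd(4,7) + gcd(0,6) + gcd(23,4) + gcd(8,6) + gcd(35,3) = 1+6+1+2+1 = 11.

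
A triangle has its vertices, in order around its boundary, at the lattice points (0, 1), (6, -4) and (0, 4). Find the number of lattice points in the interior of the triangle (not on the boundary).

The shoelace formula gives twice the area as |(0·(-4) − 6·1) + (6·4 − 0·(-4)) + (0·1 − 0·4)| = 18, so the area is 9.
Summing gcd(|Δx|,|Δy|) over the edges gives the boundary count: gcd(6,5) + gcd(6,8) + gcd(0,3) = 1+2+3 = 6.
Pick's theorem gives I = A − B/2 + 1 = 9 − 6/2 + 1 = 7.

7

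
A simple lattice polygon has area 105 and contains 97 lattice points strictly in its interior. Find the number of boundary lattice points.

18

Pick's theorem gives A = I + B/2 − 1, so B = 2(A − I + 1) = 2(105 − 97 + 1) = 18.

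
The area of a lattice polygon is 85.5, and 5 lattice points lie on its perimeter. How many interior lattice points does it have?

84

From Pick's theorem, I = A − B/2 + 1 = 85.5 − 5/2 + 1 = 84.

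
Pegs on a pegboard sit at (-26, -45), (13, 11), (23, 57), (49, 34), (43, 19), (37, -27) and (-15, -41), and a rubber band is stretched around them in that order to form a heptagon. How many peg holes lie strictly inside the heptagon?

2961

Using the shoelace formula, 2A = |[(-26)·11 − 13·(-45)] + [13·57 − 23·11] + [23·34 − 49·57] + [49·19 − 43·34] + [43·(-27) − 37·19] + [37·(-41) − (-15)·(-27)] + [(-15)·(-45) − (-26)·(-41)]| = 5932, so the area is 2966.
Along each edge there are gcd(|Δx|,|Δy|)+1 lattice points, so counting each shared vertex once the boundary has gcd(39,56) + gcd(10,46) + gcd(26,23) + gcd(6,15) + gcd(6,46) + gcd(52,14) + gcd(11,4) = 1+2+1+3+2+2+1 = 12.
By Pick's theorem A = I + B/2 − 1, so I = 2966 − 12/2 + 1 = 2961.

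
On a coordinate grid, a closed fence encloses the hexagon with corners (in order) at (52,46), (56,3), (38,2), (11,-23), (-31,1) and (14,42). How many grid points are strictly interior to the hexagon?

3433

The shoelace formula gives twice the area as |[52·3 − 56·46] + [56·2 − 38·3] + [38·(-23) − 11·2] + [11·1 − (-31)·(-23)] + [(-31)·42 − 14·1] + [14·46 − 52·42]| = 6876, so the area is 3438.
Along each edge there are gcd(|Δx|,|Δy|)+1 lattice points, so counting each shared vertex once the boundary has gcd(4,43) + gcd(18,1) + gcd(27,25) + gcd(42,24) + gcd(45,41) + gcd(38,4) = 1+1+1+6+1+2 = 12.
By Pick's theorem A = I + B/2 − 1, so I = 3438 − 12/2 + 1 = 3433.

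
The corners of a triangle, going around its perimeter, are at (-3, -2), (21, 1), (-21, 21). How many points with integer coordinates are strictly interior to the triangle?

301

By the shoelace formula, twice the signed area is |((-3)·1 − 21·(-2)) + (21·21 − (-21)·1) + ((-21)·(-2) − (-3)·21)| = 606, so the area is 303.
Summing gcd(|Δx|,|Δy|) over the edges gives the boundary count: gcd(24,3) + gcd(42,20) + gcd(18,23) = 3+2+1 = 6.
Pick's theorem gives I = A − B/2 + 1 = 303 − 6/2 + 1 = 301.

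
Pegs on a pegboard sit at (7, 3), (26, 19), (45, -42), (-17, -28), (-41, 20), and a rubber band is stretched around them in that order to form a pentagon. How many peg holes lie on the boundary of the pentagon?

Along each edge there are gcd(|Δx|,|Δy|)+1 lattice points, so counting each shared vertex once the boundary has gcd(19,16) + gcd(19,61) + gcd(62,14) + gcd(24,48) + gcd(48,17) = 1+1+2+24+1 = 29.

29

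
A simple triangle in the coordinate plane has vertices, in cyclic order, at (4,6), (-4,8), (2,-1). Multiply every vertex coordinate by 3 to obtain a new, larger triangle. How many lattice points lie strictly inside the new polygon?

262

Using the shoelace formula, 2A = |(4·8 − (-4)·6) + ((-4)·(-1) − 2·8) + (2·6 − 4·(-1))| = 60, so the area is 30.
Along each edge there are gcd(|Δx|,|Δy|)+1 lattice points, so counting each shared vertex once the boundary has gcd(8,2) + gcd(6,9) + gcd(2,7) = 2+3+1 = 6.
Scaling by 3 multiplies the area by 3² = 9 (so the new area is 270) and multiplies the boundary lattice-point count by 3, giving 18.
By Pick's theorem, the interior count of the dilated polygon is 270 − 18/2 + 1 = 262.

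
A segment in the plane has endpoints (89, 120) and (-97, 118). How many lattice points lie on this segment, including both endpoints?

3

The number of lattice points on a segment between lattice points is gcd(|Δx|,|Δy|) + 1 = gcd(186,2) + 1 = 2 + 1 = 3.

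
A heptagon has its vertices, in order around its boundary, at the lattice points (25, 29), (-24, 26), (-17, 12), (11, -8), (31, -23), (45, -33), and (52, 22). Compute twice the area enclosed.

The shoelace formula gives twice the area as |(25·26 − (-24)·29) + ((-24)·12 − (-17)·26) + ((-17)·(-8) − 11·12) + (11·(-23) − 31·(-8)) + (31·(-33) − 45·(-23)) + (45·22 − 52·(-33)) + (52·29 − 25·22)| = 5175, so the area is 2587.5.

5175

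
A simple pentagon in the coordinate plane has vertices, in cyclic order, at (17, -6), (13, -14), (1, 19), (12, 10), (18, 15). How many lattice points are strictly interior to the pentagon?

236

The shoelace formula gives twice the area as |(17·(-14) − 13·(-6)) + (13·19 − 1·(-14)) + (1·10 − 12·19) + (12·15 − 18·10) + (18·(-6) − 17·15)| = 480, so the area is 240.
Summing gcd(|Δx|,|Δy|) over the edges gives the boundary count: gcd(4,8) + gcd(12,33) + gcd(11,9) + gcd(6,5) + gcd(1,21) = 4+3+1+1+1 = 10.
Pick's theorem gives I = A − B/2 + 1 = 240 − 10/2 + 1 = 236.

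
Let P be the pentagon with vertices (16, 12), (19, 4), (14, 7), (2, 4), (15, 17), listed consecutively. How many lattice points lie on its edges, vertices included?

The number of boundary lattice points is Σ gcd(|Δx|,|Δy|) = gcd(3,8) + gcd(5,3) + gcd(12,3) + gcd(13,13) + gcd(1,5) = 1+1+3+13+1 = 19.

19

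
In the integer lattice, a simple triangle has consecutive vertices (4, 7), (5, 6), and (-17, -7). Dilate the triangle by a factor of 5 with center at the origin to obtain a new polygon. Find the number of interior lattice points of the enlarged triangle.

By the shoelace formula, twice the signed area is |[4·6 − 5·7] + [5·(-7) − (-17)·6] + [(-17)·7 − 4·(-7)]| = 35, so the area is 35/2.
Summing gcd(|Δx|,|Δy|) over the edges gives the boundary count: gcd(1,1) + gcd(22,13) + gcd(21,14) = 1+1+7 = 9.
Scaling by 5 multiplies the area by 5² = 25 (so the new area is 875/2) and multiplies the boundary lattice-point count by 5, giving 45.
By Pick's theorem, the interior count of the dilated polygon is 875/2 − 45/2 + 1 = 416.

416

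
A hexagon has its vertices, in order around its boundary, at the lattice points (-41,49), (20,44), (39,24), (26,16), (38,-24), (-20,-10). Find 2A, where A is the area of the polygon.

By the shoelace formula, twice the signed area is |[(-41)·44 − 20·49] + [20·24 − 39·44] + [39·16 − 26·24] + [26·(-24) − 38·16] + [38·(-10) − (-20)·(-24)] + [(-20)·49 − (-41)·(-10)]| = 7502, so the area is 3751.

7502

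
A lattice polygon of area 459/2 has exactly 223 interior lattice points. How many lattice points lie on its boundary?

15

Pick's theorem gives A = I + B/2 − 1, so B = 2(A − I + 1) = 2(459/2 − 223 + 1) = 15.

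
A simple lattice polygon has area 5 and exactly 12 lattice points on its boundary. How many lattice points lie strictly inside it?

0

Pick's theorem A = I + B/2 − 1 rearranges to I = A − B/2 + 1 = 5 − 12/2 + 1 = 0.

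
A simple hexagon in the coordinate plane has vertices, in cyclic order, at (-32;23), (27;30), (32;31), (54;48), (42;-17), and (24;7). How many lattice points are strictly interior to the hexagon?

1641

By the shoelace formula, twice the signed area is |((-32)·30 − 27·23) + (27·31 − 32·30) + (32·48 − 54·31) + (54·(-17) − 42·48) + (42·7 − 24·(-17)) + (24·23 − (-32)·7)| = 3298, so the area is 1649.
Along each edge there are gcd(|Δx|,|Δy|)+1 lattice points, so counting each shared vertex once the boundary has gcd(59,7) + gcd(5,1) + gcd(22,17) + gcd(12,65) + gcd(18,24) + gcd(56,16) = 1+1+1+1+6+8 = 18.
Pick's theorem gives I = A − B/2 + 1 = 1649 − 18/2 + 1 = 1641.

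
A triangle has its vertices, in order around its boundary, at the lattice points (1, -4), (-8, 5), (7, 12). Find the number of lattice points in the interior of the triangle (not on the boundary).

94

Using the shoelace formula, 2A = |[1·5 − (-8)·(-4)] + [(-8)·12 − 7·5] + [7·(-4) − 1·12]| = 198, so the area is 99.
Summing gcd(|Δx|,|Δy|) over the edges gives the boundary count: gcd(9,9) + gcd(15,7) + gcd(6,16) = 9+1+2 = 12.
Pick's theorem gives I = A − B/2 + 1 = 99 − 12/2 + 1 = 94.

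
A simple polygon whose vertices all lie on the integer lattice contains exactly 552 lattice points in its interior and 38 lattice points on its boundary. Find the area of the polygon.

By Pick's theorem, A = I + B/2 − 1 = 552 + 38/2 − 1 = 570.

570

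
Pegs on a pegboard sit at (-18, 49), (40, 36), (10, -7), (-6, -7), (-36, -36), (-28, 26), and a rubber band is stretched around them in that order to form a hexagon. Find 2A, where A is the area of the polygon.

The shoelace formula gives twice the area as |((-18)·36 − 40·49) + (40·(-7) − 10·36) + (10·(-7) − (-6)·(-7)) + ((-6)·(-36) − (-36)·(-7)) + ((-36)·26 − (-28)·(-36)) + ((-28)·49 − (-18)·26)| = 6244, so the area is 3122.

6244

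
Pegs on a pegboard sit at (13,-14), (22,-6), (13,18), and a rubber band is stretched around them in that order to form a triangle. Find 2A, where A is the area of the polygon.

By the shoelace formula, twice the signed area is |[13·(-6) − 22·(-14)] + [22·18 − 13·(-6)] + [13·(-14) − 13·18]| = 288, so the area is 144.

288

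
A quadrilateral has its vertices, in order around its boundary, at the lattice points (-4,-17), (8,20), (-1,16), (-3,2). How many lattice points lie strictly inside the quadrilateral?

153

By the shoelace formula, twice the signed area is |[(-4)·20 − 8·(-17)] + [8·16 − (-1)·20] + [(-1)·2 − (-3)·16] + [(-3)·(-17) − (-4)·2]| = 309, so the area is 154.5.
Along each edge there are gcd(|Δx|,|Δy|)+1 lattice points, so counting each shared vertex once the boundary has gcd(12,37) + gcd(9,4) + gcd(2,14) + gcd(1,19) = 1+1+2+1 = 5.
By Pick's theorem A = I + B/2 − 1, so I = 154.5 − 5/2 + 1 = 153.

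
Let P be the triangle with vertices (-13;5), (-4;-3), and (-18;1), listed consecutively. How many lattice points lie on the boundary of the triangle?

4

The number of boundary lattice points is Σ gcd(|Δx|,|Δy|) = gcd(9,8) + gcd(14,4) + gcd(5,4) = 1+2+1 = 4.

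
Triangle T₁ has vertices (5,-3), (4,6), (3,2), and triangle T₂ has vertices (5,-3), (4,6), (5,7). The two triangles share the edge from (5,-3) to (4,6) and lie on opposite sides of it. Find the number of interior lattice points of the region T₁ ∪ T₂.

6

The union is the simple quadrilateral with vertices (5,-3), (3,2), (4,6), (5,7) in order.
By the shoelace formula, twice the signed area is |[5·2 − 3·(-3)] + [3·6 − 4·2] + [4·7 − 5·6] + [5·(-3) − 5·7]| = 23, so the area is 23/2.
Summing gcd(|Δx|,|Δy|) over the edges gives the boundary count: gcd(2,5) + gcd(1,4) + gcd(1,1) + gcd(0,10) = 1+1+1+10 = 13.
By Pick's theorem I = A − B/2 + 1 = 23/2 − 13/2 + 1 = 6.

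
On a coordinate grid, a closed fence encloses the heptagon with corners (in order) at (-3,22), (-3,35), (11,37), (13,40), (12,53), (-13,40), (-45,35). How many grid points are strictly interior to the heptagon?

622

Using the shoelace formula, 2A = |[(-3)·35 − (-3)·22] + [(-3)·37 − 11·35] + [11·40 − 13·37] + [13·53 − 12·40] + [12·40 − (-13)·53] + [(-13)·35 − (-45)·40] + [(-45)·22 − (-3)·35]| = 1262, so the area is 631.
Summing gcd(|Δx|,|Δy|) over the edges gives the boundary count: gcd(0,13) + gcd(14,2) + gcd(2,3) + gcd(1,13) + gcd(25,13) + gcd(32,5) + gcd(42,13) = 13+2+1+1+1+1+1 = 20.
Pick's theorem gives I = A − B/2 + 1 = 631 − 20/2 + 1 = 622.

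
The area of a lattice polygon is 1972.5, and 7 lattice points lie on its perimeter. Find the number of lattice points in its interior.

1970

Pick's theorem A = I + B/2 − 1 rearranges to I = A − B/2 + 1 = 1972.5 − 7/2 + 1 = 1970.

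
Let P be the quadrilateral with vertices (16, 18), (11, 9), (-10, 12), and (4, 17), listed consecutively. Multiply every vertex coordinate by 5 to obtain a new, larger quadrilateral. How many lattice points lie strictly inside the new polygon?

3111

Using the shoelace formula, 2A = |(16·9 − 11·18) + (11·12 − (-10)·9) + ((-10)·17 − 4·12) + (4·18 − 16·17)| = 250, so the area is 125.
Along each edge there are gcd(|Δx|,|Δy|)+1 lattice points, so counting each shared vertex once the boundary has gcd(5,9) + gcd(21,3) + gcd(14,5) + gcd(12,1) = 1+3+1+1 = 6.
Scaling by 5 multiplies the area by 5² = 25 (so the new area is 3125) and multiplies the boundary lattice-point count by 5, giving 30.
By Pick's theorem, the interior count of the dilated polygon is 3125 − 30/2 + 1 = 3111.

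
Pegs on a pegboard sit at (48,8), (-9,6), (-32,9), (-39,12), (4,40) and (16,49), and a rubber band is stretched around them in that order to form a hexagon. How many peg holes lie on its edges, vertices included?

8

Along each edge there are gcd(|Δx|,|Δy|)+1 lattice points, so counting each shared vertex once the boundary has gcd(57,2) + gcd(23,3) + gcd(7,3) + gcd(43,28) + gcd(12,9) + gcd(32,41) = 1+1+1+1+3+1 = 8.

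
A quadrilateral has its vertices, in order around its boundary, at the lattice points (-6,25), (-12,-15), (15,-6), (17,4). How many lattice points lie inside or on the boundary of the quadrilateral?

By the shoelace formula, twice the signed area is |[(-6)·(-15) − (-12)·25] + [(-12)·(-6) − 15·(-15)] + [15·4 − 17·(-6)] + [17·25 − (-6)·4]| = 1298, so the area is 649.
Summing gcd(|Δx|,|Δy|) over the edges gives the boundary count: gcd(6,40) + gcd(27,9) + gcd(2,10) + gcd(23,21) = 2+9+2+1 = 14.
Pick's theorem gives I = A − B/2 + 1 = 649 − 14/2 + 1 = 643, so the closed region contains I + B = 643 + 14 = 657 lattice points.

657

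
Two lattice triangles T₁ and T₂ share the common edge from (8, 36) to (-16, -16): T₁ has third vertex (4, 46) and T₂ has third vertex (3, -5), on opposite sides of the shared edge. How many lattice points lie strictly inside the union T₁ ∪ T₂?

584

The union is the simple quadrilateral with vertices (8, 36), (4, 46), (-16, -16), (3, -5) in order.
The shoelace formula gives twice the area as |(8·46 − 4·36) + (4·(-16) − (-16)·46) + ((-16)·(-5) − 3·(-16)) + (3·36 − 8·(-5))| = 1172, so the area is 586.
The number of boundary lattice points is Σ gcd(|Δx|,|Δy|) = gcd(4,10) + gcd(20,62) + gcd(19,11) + gcd(5,41) = 2+2+1+1 = 6.
By Pick's theorem I = A − B/2 + 1 = 586 − 6/2 + 1 = 584.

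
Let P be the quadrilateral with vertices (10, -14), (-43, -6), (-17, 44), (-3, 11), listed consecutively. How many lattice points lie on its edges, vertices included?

The number of boundary lattice points is Σ gcd(|Δx|,|Δy|) = gcd(53,8) + gcd(26,50) + gcd(14,33) + gcd(13,25) = 1+2+1+1 = 5.

5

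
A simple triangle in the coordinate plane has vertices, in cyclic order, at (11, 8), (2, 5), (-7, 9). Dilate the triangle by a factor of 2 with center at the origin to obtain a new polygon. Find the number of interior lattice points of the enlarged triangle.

Using the shoelace formula, 2A = |[11·5 − 2·8] + [2·9 − (-7)·5] + [(-7)·8 − 11·9]| = 63, so the area is 31.5.
Summing gcd(|Δx|,|Δy|) over the edges gives the boundary count: gcd(9,3) + gcd(9,4) + gcd(18,1) = 3+1+1 = 5.
Scaling by 2 multiplies the area by 2² = 4 (so the new area is 126) and multiplies the boundary lattice-point count by 2, giving 10.
By Pick's theorem, the interior count of the dilated polygon is 126 − 10/2 + 1 = 122.

122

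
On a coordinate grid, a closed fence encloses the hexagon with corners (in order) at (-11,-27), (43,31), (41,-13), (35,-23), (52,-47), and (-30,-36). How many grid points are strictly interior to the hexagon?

2404

Using the shoelace formula, 2A = |[(-11)·31 − 43·(-27)] + [43·(-13) − 41·31] + [41·(-23) − 35·(-13)] + [35·(-47) − 52·(-23)] + [52·(-36) − (-30)·(-47)] + [(-30)·(-27) − (-11)·(-36)]| = 4815, so the area is 4815/2.
The number of boundary lattice points is Σ gcd(|Δx|,|Δy|) = gcd(54,58) + gcd(2,44) + gcd(6,10) + gcd(17,24) + gcd(82,11) + gcd(19,9) = 2+2+2+1+1+1 = 9.
Pick's theorem gives I = A − B/2 + 1 = 4815/2 − 9/2 + 1 = 2404.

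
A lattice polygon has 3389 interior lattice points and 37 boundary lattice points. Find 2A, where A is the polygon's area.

Pick's theorem states A = I + B/2 − 1, so A = 3389 + 37/2 − 1 = 6813/2.
Hence 2A = 6813.

6813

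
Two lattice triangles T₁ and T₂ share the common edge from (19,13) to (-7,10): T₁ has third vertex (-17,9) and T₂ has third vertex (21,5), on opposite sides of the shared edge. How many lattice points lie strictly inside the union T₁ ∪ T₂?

The union is the simple quadrilateral with vertices (19,13), (-17,9), (-7,10), (21,5) in order.
The shoelace formula gives twice the area as |[19·9 − (-17)·13] + [(-17)·10 − (-7)·9] + [(-7)·5 − 21·10] + [21·13 − 19·5]| = 218, so the area is 109.
Summing gcd(|Δx|,|Δy|) over the edges gives the boundary count: gcd(36,4) + gcd(10,1) + gcd(28,5) + gcd(2,8) = 4+1+1+2 = 8.
By Pick's theorem I = A − B/2 + 1 = 109 − 8/2 + 1 = 106.

106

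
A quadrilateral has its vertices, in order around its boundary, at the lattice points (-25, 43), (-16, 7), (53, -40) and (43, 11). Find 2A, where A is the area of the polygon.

5209

By the shoelace formula, twice the signed area is |((-25)·7 − (-16)·43) + ((-16)·(-40) − 53·7) + (53·11 − 43·(-40)) + (43·43 − (-25)·11)| = 5209, so the area is 5209/2.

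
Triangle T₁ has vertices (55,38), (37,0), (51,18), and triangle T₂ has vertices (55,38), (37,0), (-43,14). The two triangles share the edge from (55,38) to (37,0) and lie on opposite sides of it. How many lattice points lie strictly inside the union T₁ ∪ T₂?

The union is the simple quadrilateral with vertices (55,38), (51,18), (37,0), (-43,14) in order.
The shoelace formula gives twice the area as |[55·18 − 51·38] + [51·0 − 37·18] + [37·14 − (-43)·0] + [(-43)·38 − 55·14]| = 3500, so the area is 1750.
Summing gcd(|Δx|,|Δy|) over the edges gives the boundary count: gcd(4,20) + gcd(14,18) + gcd(80,14) + gcd(98,24) = 4+2+2+2 = 10.
By Pick's theorem I = A − B/2 + 1 = 1750 − 10/2 + 1 = 1746.

1746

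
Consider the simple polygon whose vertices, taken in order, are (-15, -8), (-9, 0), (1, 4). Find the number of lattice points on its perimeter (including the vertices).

Summing gcd(|Δx|,|Δy|) over the edges gives the boundary count: gcd(6,8) + gcd(10,4) + gcd(16,12) = 2+2+4 = 8.

8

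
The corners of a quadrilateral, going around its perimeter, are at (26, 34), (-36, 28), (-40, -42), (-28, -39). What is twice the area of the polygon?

Using the shoelace formula, 2A = |[26·28 − (-36)·34] + [(-36)·(-42) − (-40)·28] + [(-40)·(-39) − (-28)·(-42)] + [(-28)·34 − 26·(-39)]| = 5030, so the area is 2515.

5030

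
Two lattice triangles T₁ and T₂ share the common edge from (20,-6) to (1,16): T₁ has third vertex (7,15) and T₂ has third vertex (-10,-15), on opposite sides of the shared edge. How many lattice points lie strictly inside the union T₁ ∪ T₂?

The union is the simple quadrilateral with vertices (20,-6), (7,15), (1,16), (-10,-15) in order.
Using the shoelace formula, 2A = |[20·15 − 7·(-6)] + [7·16 − 1·15] + [1·(-15) − (-10)·16] + [(-10)·(-6) − 20·(-15)]| = 944, so the area is 472.
The number of boundary lattice points is Σ gcd(|Δx|,|Δy|) = gcd(13,21) + gcd(6,1) + gcd(11,31) + gcd(30,9) = 1+1+1+3 = 6.
By Pick's theorem I = A − B/2 + 1 = 472 − 6/2 + 1 = 470.

470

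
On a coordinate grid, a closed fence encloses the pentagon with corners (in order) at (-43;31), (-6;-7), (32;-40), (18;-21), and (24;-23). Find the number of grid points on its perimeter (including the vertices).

6

The number of boundary lattice points is Σ gcd(|Δx|,|Δy|) = gcd(37,38) + gcd(38,33) + gcd(14,19) + gcd(6,2) + gcd(67,54) = 1+1+1+2+1 = 6.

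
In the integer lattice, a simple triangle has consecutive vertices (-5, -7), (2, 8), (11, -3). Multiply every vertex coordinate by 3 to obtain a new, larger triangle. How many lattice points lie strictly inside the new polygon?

946

By the shoelace formula, twice the signed area is |((-5)·8 − 2·(-7)) + (2·(-3) − 11·8) + (11·(-7) − (-5)·(-3))| = 212, so the area is 106.
The number of boundary lattice points is Σ gcd(|Δx|,|Δy|) = gcd(7,15) + gcd(9,11) + gcd(16,4) = 1+1+4 = 6.
Scaling by 3 multiplies the area by 3² = 9 (so the new area is 954) and multiplies the boundary lattice-point count by 3, giving 18.
By Pick's theorem, the interior count of the dilated polygon is 954 − 18/2 + 1 = 946.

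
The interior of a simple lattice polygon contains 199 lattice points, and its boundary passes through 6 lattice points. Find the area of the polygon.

By Pick's theorem, A = I + B/2 − 1 = 199 + 6/2 − 1 = 201.

201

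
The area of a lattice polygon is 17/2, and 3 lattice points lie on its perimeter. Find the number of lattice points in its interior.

Pick's theorem A = I + B/2 − 1 rearranges to I = A − B/2 + 1 = 17/2 − 3/2 + 1 = 8.

8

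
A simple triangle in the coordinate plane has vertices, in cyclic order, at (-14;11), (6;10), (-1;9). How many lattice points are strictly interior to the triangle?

13

The shoelace formula gives twice the area as |[(-14)·10 − 6·11] + [6·9 − (-1)·10] + [(-1)·11 − (-14)·9]| = 27, so the area is 13.5.
Along each edge there are gcd(|Δx|,|Δy|)+1 lattice points, so counting each shared vertex once the boundary has gcd(20,1) + gcd(7,1) + gcd(13,2) = 1+1+1 = 3.
By Pick's theorem A = I + B/2 − 1, so I = 13.5 − 3/2 + 1 = 13.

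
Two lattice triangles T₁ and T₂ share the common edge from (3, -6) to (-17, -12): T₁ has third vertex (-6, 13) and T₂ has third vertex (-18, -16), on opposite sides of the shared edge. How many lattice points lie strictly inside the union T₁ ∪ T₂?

The union is the simple quadrilateral with vertices (3, -6), (-6, 13), (-17, -12), (-18, -16) in order.
The shoelace formula gives twice the area as |(3·13 − (-6)·(-6)) + ((-6)·(-12) − (-17)·13) + ((-17)·(-16) − (-18)·(-12)) + ((-18)·(-6) − 3·(-16))| = 508, so the area is 254.
Along each edge there are gcd(|Δx|,|Δy|)+1 lattice points, so counting each shared vertex once the boundary has gcd(9,19) + gcd(11,25) + gcd(1,4) + gcd(21,10) = 1+1+1+1 = 4.
By Pick's theorem I = A − B/2 + 1 = 254 − 4/2 + 1 = 253.

253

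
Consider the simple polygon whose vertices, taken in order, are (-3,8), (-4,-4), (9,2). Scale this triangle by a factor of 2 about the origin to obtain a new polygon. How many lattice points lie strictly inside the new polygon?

293

Using the shoelace formula, 2A = |[(-3)·(-4) − (-4)·8] + [(-4)·2 − 9·(-4)] + [9·8 − (-3)·2]| = 150, so the area is 75.
The number of boundary lattice points is Σ gcd(|Δx|,|Δy|) = gcd(1,12) + gcd(13,6) + gcd(12,6) = 1+1+6 = 8.
Scaling by 2 multiplies the area by 2² = 4 (so the new area is 300) and multiplies the boundary lattice-point count by 2, giving 16.
By Pick's theorem, the interior count of the dilated polygon is 300 − 16/2 + 1 = 293.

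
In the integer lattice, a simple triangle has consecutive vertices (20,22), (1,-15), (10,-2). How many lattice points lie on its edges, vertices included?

Summing gcd(|Δx|,|Δy|) over the edges gives the boundary count: gcd(19,37) + gcd(9,13) + gcd(10,24) = 1+1+2 = 4.

4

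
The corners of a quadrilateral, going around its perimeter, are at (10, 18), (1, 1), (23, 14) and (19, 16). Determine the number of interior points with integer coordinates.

Using the shoelace formula, 2A = |[10·1 − 1·18] + [1·14 − 23·1] + [23·16 − 19·14] + [19·18 − 10·16]| = 267, so the area is 267/2.
The number of boundary lattice points is Σ gcd(|Δx|,|Δy|) = gcd(9,17) + gcd(22,13) + gcd(4,2) + gcd(9,2) = 1+1+2+1 = 5.
By Pick's theorem A = I + B/2 − 1, so I = 267/2 − 5/2 + 1 = 132.

132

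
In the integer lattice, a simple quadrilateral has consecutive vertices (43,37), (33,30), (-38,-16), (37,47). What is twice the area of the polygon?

The shoelace formula gives twice the area as |[43·30 − 33·37] + [33·(-16) − (-38)·30] + [(-38)·47 − 37·(-16)] + [37·37 − 43·47]| = 1165, so the area is 1165/2.

1165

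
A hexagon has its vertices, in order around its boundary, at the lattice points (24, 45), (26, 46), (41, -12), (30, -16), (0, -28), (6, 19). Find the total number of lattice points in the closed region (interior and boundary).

1716

The shoelace formula gives twice the area as |(24·46 − 26·45) + (26·(-12) − 41·46) + (41·(-16) − 30·(-12)) + (30·(-28) − 0·(-16)) + (0·19 − 6·(-28)) + (6·45 − 24·19)| = 3418, so the area is 1709.
Summing gcd(|Δx|,|Δy|) over the edges gives the boundary count: gcd(2,1) + gcd(15,58) + gcd(11,4) + gcd(30,12) + gcd(6,47) + gcd(18,26) = 1+1+1+6+1+2 = 12.
Pick's theorem gives I = A − B/2 + 1 = 1709 − 12/2 + 1 = 1704, so the closed region contains I + B = 1704 + 12 = 1716 lattice points.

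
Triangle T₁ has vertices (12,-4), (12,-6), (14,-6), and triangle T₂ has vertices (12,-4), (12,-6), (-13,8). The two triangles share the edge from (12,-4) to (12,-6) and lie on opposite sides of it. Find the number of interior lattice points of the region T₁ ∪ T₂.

25

The union is the simple quadrilateral with vertices (12,-4), (14,-6), (12,-6), (-13,8) in order.
Using the shoelace formula, 2A = |[12·(-6) − 14·(-4)] + [14·(-6) − 12·(-6)] + [12·8 − (-13)·(-6)] + [(-13)·(-4) − 12·8]| = 54, so the area is 27.
The number of boundary lattice points is Σ gcd(|Δx|,|Δy|) = gcd(2,2) + gcd(2,0) + gcd(25,14) + gcd(25,12) = 2+2+1+1 = 6.
By Pick's theorem I = A − B/2 + 1 = 27 − 6/2 + 1 = 25.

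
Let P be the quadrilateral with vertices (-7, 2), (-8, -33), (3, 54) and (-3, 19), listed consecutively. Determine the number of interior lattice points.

By the shoelace formula, twice the signed area is |((-7)·(-33) − (-8)·2) + ((-8)·54 − 3·(-33)) + (3·19 − (-3)·54) + ((-3)·2 − (-7)·19)| = 260, so the area is 130.
Summing gcd(|Δx|,|Δy|) over the edges gives the boundary count: gcd(1,35) + gcd(11,87) + gcd(6,35) + gcd(4,17) = 1+1+1+1 = 4.
Pick's theorem gives I = A − B/2 + 1 = 130 − 4/2 + 1 = 129.

129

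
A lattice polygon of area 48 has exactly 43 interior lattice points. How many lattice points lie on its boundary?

12

Pick's theorem gives A = I + B/2 − 1, so B = 2(A − I + 1) = 2(48 − 43 + 1) = 12.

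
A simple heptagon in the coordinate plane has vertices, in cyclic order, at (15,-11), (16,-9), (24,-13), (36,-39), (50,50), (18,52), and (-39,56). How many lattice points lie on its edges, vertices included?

12

The number of boundary lattice points is Σ gcd(|Δx|,|Δy|) = gcd(1,2) + gcd(8,4) + gcd(12,26) + gcd(14,89) + gcd(32,2) + gcd(57,4) + gcd(54,67) = 1+4+2+1+2+1+1 = 12.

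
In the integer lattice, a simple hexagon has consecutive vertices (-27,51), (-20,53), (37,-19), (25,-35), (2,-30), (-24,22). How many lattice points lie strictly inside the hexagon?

2382

Using the shoelace formula, 2A = |[(-27)·53 − (-20)·51] + [(-20)·(-19) − 37·53] + [37·(-35) − 25·(-19)] + [25·(-30) − 2·(-35)] + [2·22 − (-24)·(-30)] + [(-24)·51 − (-27)·22]| = 4798, so the area is 2399.
The number of boundary lattice points is Σ gcd(|Δx|,|Δy|) = gcd(7,2) + gcd(57,72) + gcd(12,16) + gcd(23,5) + gcd(26,52) + gcd(3,29) = 1+3+4+1+26+1 = 36.
By Pick's theorem A = I + B/2 − 1, so I = 2399 − 36/2 + 1 = 2382.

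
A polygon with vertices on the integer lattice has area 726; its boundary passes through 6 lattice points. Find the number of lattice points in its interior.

724

Pick's theorem A = I + B/2 − 1 rearranges to I = A − B/2 + 1 = 726 − 6/2 + 1 = 724.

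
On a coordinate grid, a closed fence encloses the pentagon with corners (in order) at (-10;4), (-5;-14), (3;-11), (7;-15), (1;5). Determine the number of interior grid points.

The shoelace formula gives twice the area as |((-10)·(-14) − (-5)·4) + ((-5)·(-11) − 3·(-14)) + (3·(-15) − 7·(-11)) + (7·5 − 1·(-15)) + (1·4 − (-10)·5)| = 393, so the area is 196.5.
The number of boundary lattice points is Σ gcd(|Δx|,|Δy|) = gcd(5,18) + gcd(8,3) + gcd(4,4) + gcd(6,20) + gcd(11,1) = 1+1+4+2+1 = 9.
Pick's theorem gives I = A − B/2 + 1 = 196.5 − 9/2 + 1 = 193.

193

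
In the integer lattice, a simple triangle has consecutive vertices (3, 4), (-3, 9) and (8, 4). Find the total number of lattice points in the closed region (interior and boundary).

By the shoelace formula, twice the signed area is |[3·9 − (-3)·4] + [(-3)·4 − 8·9] + [8·4 − 3·4]| = 25, so the area is 12.5.
Summing gcd(|Δx|,|Δy|) over the edges gives the boundary count: gcd(6,5) + gcd(11,5) + gcd(5,0) = 1+1+5 = 7.
Pick's theorem gives I = A − B/2 + 1 = 12.5 − 7/2 + 1 = 10, so the closed region contains I + B = 10 + 7 = 17 lattice points.

17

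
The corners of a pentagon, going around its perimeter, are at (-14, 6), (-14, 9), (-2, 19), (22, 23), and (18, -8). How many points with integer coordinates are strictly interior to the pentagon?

By the shoelace formula, twice the signed area is |[(-14)·9 − (-14)·6] + [(-14)·19 − (-2)·9] + [(-2)·23 − 22·19] + [22·(-8) − 18·23] + [18·6 − (-14)·(-8)]| = 1348, so the area is 674.
Along each edge there are gcd(|Δx|,|Δy|)+1 lattice points, so counting each shared vertex once the boundary has gcd(0,3) + gcd(12,10) + gcd(24,4) + gcd(4,31) + gcd(32,14) = 3+2+4+1+2 = 12.
By Pick's theorem A = I + B/2 − 1, so I = 674 − 12/2 + 1 = 669.

669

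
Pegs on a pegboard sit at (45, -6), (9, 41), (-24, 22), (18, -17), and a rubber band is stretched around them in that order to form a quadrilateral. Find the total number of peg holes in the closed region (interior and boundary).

1879

Using the shoelace formula, 2A = |(45·41 − 9·(-6)) + (9·22 − (-24)·41) + ((-24)·(-17) − 18·22) + (18·(-6) − 45·(-17))| = 3750, so the area is 1875.
The number of boundary lattice points is Σ gcd(|Δx|,|Δy|) = gcd(36,47) + gcd(33,19) + gcd(42,39) + gcd(27,11) = 1+1+3+1 = 6.
Pick's theorem gives I = A − B/2 + 1 = 1875 − 6/2 + 1 = 1873, so the closed region contains I + B = 1873 + 6 = 1879 lattice points.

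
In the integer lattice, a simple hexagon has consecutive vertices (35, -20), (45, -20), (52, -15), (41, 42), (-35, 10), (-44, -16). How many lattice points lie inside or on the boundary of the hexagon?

The shoelace formula gives twice the area as |[35·(-20) − 45·(-20)] + [45·(-15) − 52·(-20)] + [52·42 − 41·(-15)] + [41·10 − (-35)·42] + [(-35)·(-16) − (-44)·10] + [(-44)·(-20) − 35·(-16)]| = 7684, so the area is 3842.
Summing gcd(|Δx|,|Δy|) over the edges gives the boundary count: gcd(10,0) + gcd(7,5) + gcd(11,57) + gcd(76,32) + gcd(9,26) + gcd(79,4) = 10+1+1+4+1+1 = 18.
Pick's theorem gives I = A − B/2 + 1 = 3842 − 18/2 + 1 = 3834, so the closed region contains I + B = 3834 + 18 = 3852 lattice points.

3852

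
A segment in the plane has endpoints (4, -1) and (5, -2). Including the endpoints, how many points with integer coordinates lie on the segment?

The number of lattice points on a segment between lattice points is gcd(|Δx|,|Δy|) + 1 = gcd(1,1) + 1 = 1 + 1 = 2.

2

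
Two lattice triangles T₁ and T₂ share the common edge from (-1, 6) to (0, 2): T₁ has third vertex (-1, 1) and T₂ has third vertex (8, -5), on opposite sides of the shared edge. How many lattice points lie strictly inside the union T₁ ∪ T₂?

12

The union is the simple quadrilateral with vertices (-1, 6), (-1, 1), (0, 2), (8, -5) in order.
By the shoelace formula, twice the signed area is |[(-1)·1 − (-1)·6] + [(-1)·2 − 0·1] + [0·(-5) − 8·2] + [8·6 − (-1)·(-5)]| = 30, so the area is 15.
Summing gcd(|Δx|,|Δy|) over the edges gives the boundary count: gcd(0,5) + gcd(1,1) + gcd(8,7) + gcd(9,11) = 5+1+1+1 = 8.
By Pick's theorem I = A − B/2 + 1 = 15 − 8/2 + 1 = 12.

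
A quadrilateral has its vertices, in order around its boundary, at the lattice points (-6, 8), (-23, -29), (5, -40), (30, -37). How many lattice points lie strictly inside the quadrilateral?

Using the shoelace formula, 2A = |[(-6)·(-29) − (-23)·8] + [(-23)·(-40) − 5·(-29)] + [5·(-37) − 30·(-40)] + [30·8 − (-6)·(-37)]| = 2456, so the area is 1228.
Along each edge there are gcd(|Δx|,|Δy|)+1 lattice points, so counting each shared vertex once the boundary has gcd(17,37) + gcd(28,11) + gcd(25,3) + gcd(36,45) = 1+1+1+9 = 12.
By Pick's theorem A = I + B/2 − 1, so I = 1228 − 12/2 + 1 = 1223.

1223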